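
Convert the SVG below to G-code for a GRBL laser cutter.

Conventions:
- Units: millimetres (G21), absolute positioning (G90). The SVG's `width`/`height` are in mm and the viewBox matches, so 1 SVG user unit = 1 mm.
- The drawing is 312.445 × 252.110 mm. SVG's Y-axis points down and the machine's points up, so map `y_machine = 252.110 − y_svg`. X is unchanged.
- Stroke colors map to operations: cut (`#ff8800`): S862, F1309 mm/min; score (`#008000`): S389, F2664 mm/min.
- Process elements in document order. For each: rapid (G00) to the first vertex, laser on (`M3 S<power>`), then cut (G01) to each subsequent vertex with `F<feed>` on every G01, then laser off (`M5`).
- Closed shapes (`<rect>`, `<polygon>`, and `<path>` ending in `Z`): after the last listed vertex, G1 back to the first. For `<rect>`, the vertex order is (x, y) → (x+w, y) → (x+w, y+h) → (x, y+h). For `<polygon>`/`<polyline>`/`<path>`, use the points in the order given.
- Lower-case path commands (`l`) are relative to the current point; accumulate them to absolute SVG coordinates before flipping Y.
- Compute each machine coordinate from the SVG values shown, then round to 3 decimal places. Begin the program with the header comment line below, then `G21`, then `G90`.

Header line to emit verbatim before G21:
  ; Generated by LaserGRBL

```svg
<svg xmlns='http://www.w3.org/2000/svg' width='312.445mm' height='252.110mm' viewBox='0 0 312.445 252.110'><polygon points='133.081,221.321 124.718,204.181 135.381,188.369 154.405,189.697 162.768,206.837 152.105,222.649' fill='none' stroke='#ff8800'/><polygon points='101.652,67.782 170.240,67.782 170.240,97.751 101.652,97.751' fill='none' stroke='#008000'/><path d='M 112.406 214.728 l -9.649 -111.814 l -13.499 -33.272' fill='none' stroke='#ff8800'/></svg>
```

viewBox `0 0 312.445 252.110` with mm width/height → 1 unit = 1 mm. Flip: y_m = 252.110 − y_svg.

**Shape 1** — `<polygon>` regular polygon, stroke `#ff8800` → cut (S862, F1309). Machine vertices: (133.081,30.789) → (124.718,47.929) → (135.381,63.741) → (154.405,62.413) → (162.768,45.273) → (152.105,29.461) → (133.081,30.789). Closed: final G1 returns to the first vertex.

**Shape 2** — `<polygon>` rectangle, stroke `#008000` → score (S389, F2664). Machine vertices: (101.652,184.328) → (170.240,184.328) → (170.240,154.359) → (101.652,154.359) → (101.652,184.328). Closed: final G1 returns to the first vertex.

**Shape 3** — `<path>` open polyline, stroke `#ff8800` → cut (S862, F1309). Machine vertices: (112.406,37.382) → (102.757,149.196) → (89.258,182.468). Open path.

; Generated by LaserGRBL
G21
G90
G00 X133.081 Y30.789
M3 S862
G01 X124.718 Y47.929 F1309
G01 X135.381 Y63.741 F1309
G01 X154.405 Y62.413 F1309
G01 X162.768 Y45.273 F1309
G01 X152.105 Y29.461 F1309
G01 X133.081 Y30.789 F1309
M5
G00 X101.652 Y184.328
M3 S389
G01 X170.240 Y184.328 F2664
G01 X170.240 Y154.359 F2664
G01 X101.652 Y154.359 F2664
G01 X101.652 Y184.328 F2664
M5
G00 X112.406 Y37.382
M3 S862
G01 X102.757 Y149.196 F1309
G01 X89.258 Y182.468 F1309
M5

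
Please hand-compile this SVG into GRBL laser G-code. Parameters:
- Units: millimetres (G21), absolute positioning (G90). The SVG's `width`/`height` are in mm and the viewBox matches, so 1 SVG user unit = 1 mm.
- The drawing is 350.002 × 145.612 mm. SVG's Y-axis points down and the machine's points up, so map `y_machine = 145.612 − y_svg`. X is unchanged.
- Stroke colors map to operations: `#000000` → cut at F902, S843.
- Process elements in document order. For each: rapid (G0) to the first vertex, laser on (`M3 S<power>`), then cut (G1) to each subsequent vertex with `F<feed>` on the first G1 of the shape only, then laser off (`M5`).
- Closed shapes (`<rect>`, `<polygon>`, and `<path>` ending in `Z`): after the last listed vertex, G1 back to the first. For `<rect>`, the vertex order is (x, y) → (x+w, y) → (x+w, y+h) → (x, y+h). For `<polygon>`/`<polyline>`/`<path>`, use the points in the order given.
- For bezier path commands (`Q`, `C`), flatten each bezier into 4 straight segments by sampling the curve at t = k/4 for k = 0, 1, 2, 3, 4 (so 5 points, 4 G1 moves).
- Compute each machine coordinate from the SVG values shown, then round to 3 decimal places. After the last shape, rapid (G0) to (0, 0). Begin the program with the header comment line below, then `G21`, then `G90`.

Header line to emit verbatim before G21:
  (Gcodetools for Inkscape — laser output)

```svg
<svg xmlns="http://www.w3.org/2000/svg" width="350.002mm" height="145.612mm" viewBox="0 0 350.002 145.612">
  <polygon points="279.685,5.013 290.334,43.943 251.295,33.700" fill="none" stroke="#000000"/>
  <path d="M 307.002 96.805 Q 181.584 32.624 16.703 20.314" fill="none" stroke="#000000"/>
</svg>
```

Since the viewBox matches the mm dimensions, user units are millimetres directly. The only transform is the Y-flip y_m = 145.612 − y_svg.

Shape 1 is a regular polygon drawn with `<polygon>`. Its stroke #000000 means cut at S843, F902. After flipping Y the toolpath is (279.685,140.599) → (290.334,101.669) → (251.295,111.912) → (279.685,140.599), returning to the start.

Shape 2 is a quadratic bezier drawn with `<path>`. Its stroke #000000 means cut at S843, F902. After flipping Y the toolpath is (307.002,48.807) → (241.827,77.656) → (171.718,100.020) → (96.677,115.901) → (16.703,125.298).

(Gcodetools for Inkscape — laser output)
G21
G90
G0 X279.685 Y140.599
M3 S843
G1 X290.334 Y101.669 F902
G1 X251.295 Y111.912
G1 X279.685 Y140.599
M5
G0 X307.002 Y48.807
M3 S843
G1 X241.827 Y77.656 F902
G1 X171.718 Y100.020
G1 X96.677 Y115.901
G1 X16.703 Y125.298
M5
G0 X0.000 Y0.000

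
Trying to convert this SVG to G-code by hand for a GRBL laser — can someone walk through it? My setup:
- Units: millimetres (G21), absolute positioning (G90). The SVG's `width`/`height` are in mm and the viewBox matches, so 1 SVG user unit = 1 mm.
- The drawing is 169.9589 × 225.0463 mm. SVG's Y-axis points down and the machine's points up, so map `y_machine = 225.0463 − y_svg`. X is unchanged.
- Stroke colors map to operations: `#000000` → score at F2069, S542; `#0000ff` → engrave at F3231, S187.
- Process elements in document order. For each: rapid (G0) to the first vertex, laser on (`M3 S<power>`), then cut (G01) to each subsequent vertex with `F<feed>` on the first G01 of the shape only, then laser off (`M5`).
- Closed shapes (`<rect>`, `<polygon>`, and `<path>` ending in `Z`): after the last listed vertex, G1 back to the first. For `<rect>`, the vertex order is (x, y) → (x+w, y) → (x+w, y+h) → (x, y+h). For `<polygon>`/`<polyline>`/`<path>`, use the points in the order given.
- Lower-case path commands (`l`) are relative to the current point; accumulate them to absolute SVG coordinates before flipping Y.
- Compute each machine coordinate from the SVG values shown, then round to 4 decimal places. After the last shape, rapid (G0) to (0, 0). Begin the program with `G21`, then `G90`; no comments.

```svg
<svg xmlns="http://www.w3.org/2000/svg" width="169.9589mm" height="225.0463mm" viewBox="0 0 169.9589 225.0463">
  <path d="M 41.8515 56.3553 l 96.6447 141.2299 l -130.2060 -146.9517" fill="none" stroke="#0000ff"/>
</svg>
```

Since the viewBox matches the mm dimensions, user units are millimetres directly. The only transform is the Y-flip y_m = 225.0463 − y_svg.

Shape 1 is a open polyline drawn with `<path>`. Its stroke #0000ff means engrave at S187, F3231. After flipping Y the toolpath is (41.8515,168.6910) → (138.4962,27.4611) → (8.2902,174.4128).

G21
G90
G0 X41.8515 Y168.6910
M3 S187
G01 X138.4962 Y27.4611 F3231
G01 X8.2902 Y174.4128
M5
G0 X0.0000 Y0.0000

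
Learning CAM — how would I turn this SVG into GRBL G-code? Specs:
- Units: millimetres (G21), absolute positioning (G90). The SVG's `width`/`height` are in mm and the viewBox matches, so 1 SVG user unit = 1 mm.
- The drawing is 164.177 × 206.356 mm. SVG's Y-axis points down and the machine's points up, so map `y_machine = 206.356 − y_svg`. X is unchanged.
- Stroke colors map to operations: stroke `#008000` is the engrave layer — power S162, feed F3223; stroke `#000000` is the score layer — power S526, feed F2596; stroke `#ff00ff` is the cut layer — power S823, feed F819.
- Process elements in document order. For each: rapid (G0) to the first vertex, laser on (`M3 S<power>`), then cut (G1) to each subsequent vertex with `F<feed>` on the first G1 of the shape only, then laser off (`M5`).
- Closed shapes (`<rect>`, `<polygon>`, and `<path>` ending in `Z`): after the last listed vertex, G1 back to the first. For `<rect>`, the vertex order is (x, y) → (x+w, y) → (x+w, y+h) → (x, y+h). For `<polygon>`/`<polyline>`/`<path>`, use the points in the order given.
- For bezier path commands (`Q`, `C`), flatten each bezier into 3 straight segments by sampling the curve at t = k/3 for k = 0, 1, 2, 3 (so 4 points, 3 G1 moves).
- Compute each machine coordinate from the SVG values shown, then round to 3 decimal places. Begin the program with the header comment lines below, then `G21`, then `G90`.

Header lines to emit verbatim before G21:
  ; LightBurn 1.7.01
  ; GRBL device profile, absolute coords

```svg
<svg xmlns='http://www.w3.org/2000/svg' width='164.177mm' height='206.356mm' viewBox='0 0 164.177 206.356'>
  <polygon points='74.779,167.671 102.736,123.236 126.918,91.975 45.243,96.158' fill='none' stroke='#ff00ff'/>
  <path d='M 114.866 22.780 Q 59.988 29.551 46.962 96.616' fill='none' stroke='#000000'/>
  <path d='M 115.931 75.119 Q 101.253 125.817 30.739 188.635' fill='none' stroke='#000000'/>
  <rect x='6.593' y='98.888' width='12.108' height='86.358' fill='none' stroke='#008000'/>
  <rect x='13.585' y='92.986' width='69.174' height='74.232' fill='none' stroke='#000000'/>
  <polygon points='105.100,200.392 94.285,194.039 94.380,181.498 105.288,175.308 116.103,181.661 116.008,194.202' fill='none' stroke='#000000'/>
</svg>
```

Since the viewBox matches the mm dimensions, user units are millimetres directly. The only transform is the Y-flip y_m = 206.356 − y_svg.

Shape 1 is a closed polygon drawn with `<polygon>`. Its stroke #ff00ff means cut at S823, F819. After flipping Y the toolpath is (74.779,38.685) → (102.736,83.120) → (126.918,114.381) → (45.243,110.198) → (74.779,38.685), returning to the start.

Shape 2 is a quadratic bezier drawn with `<path>`. Its stroke #000000 means score at S526, F2596. After flipping Y the toolpath is (114.866,183.576) → (82.931,172.363) → (60.296,147.751) → (46.962,109.740).

Shape 3 is a quadratic bezier drawn with `<path>`. Its stroke #000000 means score at S526, F2596. After flipping Y the toolpath is (115.931,131.237) → (99.942,96.092) → (71.544,58.253) → (30.739,17.721).

Shape 4 is a rectangle drawn with `<rect>`. Its stroke #008000 means engrave at S162, F3223. After flipping Y the toolpath is (6.593,107.468) → (18.701,107.468) → (18.701,21.110) → (6.593,21.110) → (6.593,107.468), returning to the start.

Shape 5 is a rectangle drawn with `<rect>`. Its stroke #000000 means score at S526, F2596. After flipping Y the toolpath is (13.585,113.370) → (82.759,113.370) → (82.759,39.138) → (13.585,39.138) → (13.585,113.370), returning to the start.

Shape 6 is a regular polygon drawn with `<polygon>`. Its stroke #000000 means score at S526, F2596. After flipping Y the toolpath is (105.100,5.964) → (94.285,12.317) → (94.380,24.858) → (105.288,31.048) → (116.103,24.695) → (116.008,12.154) → (105.100,5.964), returning to the start.

; LightBurn 1.7.01
; GRBL device profile, absolute coords
G21
G90
G0 X74.779 Y38.685
M3 S823
G1 X102.736 Y83.120 F819
G1 X126.918 Y114.381
G1 X45.243 Y110.198
G1 X74.779 Y38.685
M5
G0 X114.866 Y183.576
M3 S526
G1 X82.931 Y172.363 F2596
G1 X60.296 Y147.751
G1 X46.962 Y109.740
M5
G0 X115.931 Y131.237
M3 S526
G1 X99.942 Y96.092 F2596
G1 X71.544 Y58.253
G1 X30.739 Y17.721
M5
G0 X6.593 Y107.468
M3 S162
G1 X18.701 Y107.468 F3223
G1 X18.701 Y21.110
G1 X6.593 Y21.110
G1 X6.593 Y107.468
M5
G0 X13.585 Y113.370
M3 S526
G1 X82.759 Y113.370 F2596
G1 X82.759 Y39.138
G1 X13.585 Y39.138
G1 X13.585 Y113.370
M5
G0 X105.100 Y5.964
M3 S526
G1 X94.285 Y12.317 F2596
G1 X94.380 Y24.858
G1 X105.288 Y31.048
G1 X116.103 Y24.695
G1 X116.008 Y12.154
G1 X105.100 Y5.964
M5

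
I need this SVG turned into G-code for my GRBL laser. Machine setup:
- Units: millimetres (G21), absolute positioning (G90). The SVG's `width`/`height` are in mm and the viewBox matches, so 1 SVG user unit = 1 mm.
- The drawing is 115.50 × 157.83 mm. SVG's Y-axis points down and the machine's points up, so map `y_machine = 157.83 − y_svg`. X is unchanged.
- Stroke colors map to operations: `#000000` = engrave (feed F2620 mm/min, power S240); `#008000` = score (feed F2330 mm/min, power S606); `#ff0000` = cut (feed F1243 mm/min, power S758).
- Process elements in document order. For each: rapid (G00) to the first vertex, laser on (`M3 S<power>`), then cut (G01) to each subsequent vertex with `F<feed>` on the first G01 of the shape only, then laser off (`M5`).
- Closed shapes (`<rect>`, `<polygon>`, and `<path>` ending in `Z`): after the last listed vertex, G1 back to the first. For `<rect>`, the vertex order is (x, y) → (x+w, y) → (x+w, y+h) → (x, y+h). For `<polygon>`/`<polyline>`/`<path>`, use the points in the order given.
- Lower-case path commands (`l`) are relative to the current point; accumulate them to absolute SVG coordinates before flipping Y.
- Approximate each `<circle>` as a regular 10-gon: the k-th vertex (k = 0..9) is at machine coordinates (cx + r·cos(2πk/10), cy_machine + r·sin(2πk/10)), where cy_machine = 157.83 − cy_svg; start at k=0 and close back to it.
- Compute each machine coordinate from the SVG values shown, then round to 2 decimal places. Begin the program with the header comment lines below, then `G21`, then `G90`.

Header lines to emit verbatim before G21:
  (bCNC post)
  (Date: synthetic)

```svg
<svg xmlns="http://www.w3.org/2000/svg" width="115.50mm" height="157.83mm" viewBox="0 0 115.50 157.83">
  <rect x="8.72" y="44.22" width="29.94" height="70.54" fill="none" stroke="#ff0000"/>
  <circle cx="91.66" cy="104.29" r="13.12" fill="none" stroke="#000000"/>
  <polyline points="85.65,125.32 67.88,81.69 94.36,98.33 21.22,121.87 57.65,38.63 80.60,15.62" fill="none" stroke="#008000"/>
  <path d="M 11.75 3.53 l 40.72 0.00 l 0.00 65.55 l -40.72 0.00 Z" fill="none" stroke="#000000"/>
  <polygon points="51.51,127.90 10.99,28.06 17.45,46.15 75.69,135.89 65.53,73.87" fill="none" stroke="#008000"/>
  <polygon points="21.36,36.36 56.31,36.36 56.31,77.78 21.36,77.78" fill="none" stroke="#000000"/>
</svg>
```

(bCNC post)
(Date: synthetic)
G21
G90
G00 X8.72 Y113.61
M3 S758
G01 X38.66 Y113.61 F1243
G01 X38.66 Y43.07
G01 X8.72 Y43.07
G01 X8.72 Y113.61
M5
G00 X104.78 Y53.54
M3 S240
G01 X102.27 Y61.25 F2620
G01 X95.71 Y66.02
G01 X87.61 Y66.02
G01 X81.05 Y61.25
G01 X78.54 Y53.54
G01 X81.05 Y45.83
G01 X87.61 Y41.06
G01 X95.71 Y41.06
G01 X102.27 Y45.83
G01 X104.78 Y53.54
M5
G00 X85.65 Y32.51
M3 S606
G01 X67.88 Y76.14 F2330
G01 X94.36 Y59.50
G01 X21.22 Y35.96
G01 X57.65 Y119.20
G01 X80.60 Y142.21
M5
G00 X11.75 Y154.30
M3 S240
G01 X52.47 Y154.30 F2620
G01 X52.47 Y88.75
G01 X11.75 Y88.75
G01 X11.75 Y154.30
M5
G00 X51.51 Y29.93
M3 S606
G01 X10.99 Y129.77 F2330
G01 X17.45 Y111.68
G01 X75.69 Y21.94
G01 X65.53 Y83.96
G01 X51.51 Y29.93
M5
G00 X21.36 Y121.47
M3 S240
G01 X56.31 Y121.47 F2620
G01 X56.31 Y80.05
G01 X21.36 Y80.05
G01 X21.36 Y121.47
M5

1 u = 1 mm; y_m = 157.83 − y.

[1] `<rect>` rectangle, #ff0000→cut S758 F1243: (8.72,113.61) → (38.66,113.61) → (38.66,43.07) → (8.72,43.07) → (8.72,113.61) (closed)

[2] `<circle>` circle, #000000→engrave S240 F2620: (104.78,53.54) → (102.27,61.25) → (95.71,66.02) → (87.61,66.02) → (81.05,61.25) → (78.54,53.54) → (81.05,45.83) → (87.61,41.06) → (95.71,41.06) → (102.27,45.83) → (104.78,53.54) (closed)

[3] `<polyline>` open polyline, #008000→score S606 F2330: (85.65,32.51) → (67.88,76.14) → (94.36,59.50) → (21.22,35.96) → (57.65,119.20) → (80.60,142.21)

[4] `<path>` rectangle, #000000→engrave S240 F2620: (11.75,154.30) → (52.47,154.30) → (52.47,88.75) → (11.75,88.75) → (11.75,154.30) (closed)

[5] `<polygon>` closed polygon, #008000→score S606 F2330: (51.51,29.93) → (10.99,129.77) → (17.45,111.68) → (75.69,21.94) → (65.53,83.96) → (51.51,29.93) (closed)

[6] `<polygon>` rectangle, #000000→engrave S240 F2620: (21.36,121.47) → (56.31,121.47) → (56.31,80.05) → (21.36,80.05) → (21.36,121.47) (closed)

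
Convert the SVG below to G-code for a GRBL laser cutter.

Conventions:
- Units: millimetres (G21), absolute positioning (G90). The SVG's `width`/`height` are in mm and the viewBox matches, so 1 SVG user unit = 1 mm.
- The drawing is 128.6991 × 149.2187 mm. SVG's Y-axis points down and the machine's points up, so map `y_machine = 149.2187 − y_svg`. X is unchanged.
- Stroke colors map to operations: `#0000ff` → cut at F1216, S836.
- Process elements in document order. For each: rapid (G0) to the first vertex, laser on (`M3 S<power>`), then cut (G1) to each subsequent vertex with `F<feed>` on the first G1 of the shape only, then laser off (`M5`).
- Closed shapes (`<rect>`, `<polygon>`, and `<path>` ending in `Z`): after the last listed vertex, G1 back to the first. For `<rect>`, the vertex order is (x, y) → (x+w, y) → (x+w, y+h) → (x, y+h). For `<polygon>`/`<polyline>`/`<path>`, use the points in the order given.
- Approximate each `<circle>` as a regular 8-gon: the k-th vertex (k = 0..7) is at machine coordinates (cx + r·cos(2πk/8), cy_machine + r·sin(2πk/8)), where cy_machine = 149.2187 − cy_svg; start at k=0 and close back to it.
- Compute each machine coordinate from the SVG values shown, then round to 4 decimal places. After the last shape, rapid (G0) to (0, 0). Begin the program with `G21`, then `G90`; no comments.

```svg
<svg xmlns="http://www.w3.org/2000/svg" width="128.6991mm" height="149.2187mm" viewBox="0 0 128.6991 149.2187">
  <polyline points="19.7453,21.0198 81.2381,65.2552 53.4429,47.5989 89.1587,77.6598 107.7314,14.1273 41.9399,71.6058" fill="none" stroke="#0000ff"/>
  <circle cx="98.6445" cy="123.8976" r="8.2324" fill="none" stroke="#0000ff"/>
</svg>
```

viewBox `0 0 128.6991 149.2187` with mm width/height → 1 unit = 1 mm. Flip: y_m = 149.2187 − y_svg.

**Shape 1** — `<polyline>` open polyline, stroke `#0000ff` → cut (S836, F1216). Machine vertices: (19.7453,128.1989) → (81.2381,83.9635) → (53.4429,101.6198) → (89.1587,71.5589) → (107.7314,135.0914) → (41.9399,77.6129). Open path.

**Shape 2** — `<circle>` circle, stroke `#0000ff` → cut (S836, F1216). Machine vertices: (106.8769,25.3211) → (104.4657,31.1423) → (98.6445,33.5535) → (92.8233,31.1423) → (90.4121,25.3211) → (92.8233,19.4999) → (98.6445,17.0887) → (104.4657,19.4999) → (106.8769,25.3211). Closed: final G1 returns to the first vertex.

G21
G90
G0 X19.7453 Y128.1989
M3 S836
G1 X81.2381 Y83.9635 F1216
G1 X53.4429 Y101.6198
G1 X89.1587 Y71.5589
G1 X107.7314 Y135.0914
G1 X41.9399 Y77.6129
M5
G0 X106.8769 Y25.3211
M3 S836
G1 X104.4657 Y31.1423 F1216
G1 X98.6445 Y33.5535
G1 X92.8233 Y31.1423
G1 X90.4121 Y25.3211
G1 X92.8233 Y19.4999
G1 X98.6445 Y17.0887
G1 X104.4657 Y19.4999
G1 X106.8769 Y25.3211
M5
G0 X0.0000 Y0.0000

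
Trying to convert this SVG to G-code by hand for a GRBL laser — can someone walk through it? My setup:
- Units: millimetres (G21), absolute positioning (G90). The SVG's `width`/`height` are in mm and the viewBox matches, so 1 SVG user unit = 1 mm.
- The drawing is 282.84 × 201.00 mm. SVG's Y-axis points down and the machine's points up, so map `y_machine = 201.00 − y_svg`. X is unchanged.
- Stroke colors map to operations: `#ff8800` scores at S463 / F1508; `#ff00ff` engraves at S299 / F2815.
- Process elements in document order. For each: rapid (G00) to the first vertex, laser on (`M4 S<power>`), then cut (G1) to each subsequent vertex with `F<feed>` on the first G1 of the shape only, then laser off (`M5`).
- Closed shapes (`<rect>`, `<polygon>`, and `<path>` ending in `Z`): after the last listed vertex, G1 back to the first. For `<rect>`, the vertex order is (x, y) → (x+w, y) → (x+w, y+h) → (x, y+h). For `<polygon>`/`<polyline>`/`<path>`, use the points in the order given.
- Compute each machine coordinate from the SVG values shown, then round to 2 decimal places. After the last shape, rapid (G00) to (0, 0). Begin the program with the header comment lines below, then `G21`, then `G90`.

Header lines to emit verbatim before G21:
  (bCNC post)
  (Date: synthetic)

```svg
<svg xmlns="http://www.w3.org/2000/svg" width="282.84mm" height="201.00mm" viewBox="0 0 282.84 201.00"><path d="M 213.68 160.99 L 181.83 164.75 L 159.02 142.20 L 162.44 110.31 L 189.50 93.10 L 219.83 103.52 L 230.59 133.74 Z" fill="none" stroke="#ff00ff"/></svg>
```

Since the viewBox matches the mm dimensions, user units are millimetres directly. The only transform is the Y-flip y_m = 201.00 − y_svg.

Shape 1 is a regular polygon drawn with `<path>`. Its stroke #ff00ff means engrave at S299, F2815. After flipping Y the toolpath is (213.68,40.01) → (181.83,36.25) → (159.02,58.80) → (162.44,90.69) → (189.50,107.90) → (219.83,97.48) → (230.59,67.26) → (213.68,40.01), returning to the start.

(bCNC post)
(Date: synthetic)
G21
G90
G00 X213.68 Y40.01
M4 S299
G1 X181.83 Y36.25 F2815
G1 X159.02 Y58.80
G1 X162.44 Y90.69
G1 X189.50 Y107.90
G1 X219.83 Y97.48
G1 X230.59 Y67.26
G1 X213.68 Y40.01
M5
G00 X0.00 Y0.00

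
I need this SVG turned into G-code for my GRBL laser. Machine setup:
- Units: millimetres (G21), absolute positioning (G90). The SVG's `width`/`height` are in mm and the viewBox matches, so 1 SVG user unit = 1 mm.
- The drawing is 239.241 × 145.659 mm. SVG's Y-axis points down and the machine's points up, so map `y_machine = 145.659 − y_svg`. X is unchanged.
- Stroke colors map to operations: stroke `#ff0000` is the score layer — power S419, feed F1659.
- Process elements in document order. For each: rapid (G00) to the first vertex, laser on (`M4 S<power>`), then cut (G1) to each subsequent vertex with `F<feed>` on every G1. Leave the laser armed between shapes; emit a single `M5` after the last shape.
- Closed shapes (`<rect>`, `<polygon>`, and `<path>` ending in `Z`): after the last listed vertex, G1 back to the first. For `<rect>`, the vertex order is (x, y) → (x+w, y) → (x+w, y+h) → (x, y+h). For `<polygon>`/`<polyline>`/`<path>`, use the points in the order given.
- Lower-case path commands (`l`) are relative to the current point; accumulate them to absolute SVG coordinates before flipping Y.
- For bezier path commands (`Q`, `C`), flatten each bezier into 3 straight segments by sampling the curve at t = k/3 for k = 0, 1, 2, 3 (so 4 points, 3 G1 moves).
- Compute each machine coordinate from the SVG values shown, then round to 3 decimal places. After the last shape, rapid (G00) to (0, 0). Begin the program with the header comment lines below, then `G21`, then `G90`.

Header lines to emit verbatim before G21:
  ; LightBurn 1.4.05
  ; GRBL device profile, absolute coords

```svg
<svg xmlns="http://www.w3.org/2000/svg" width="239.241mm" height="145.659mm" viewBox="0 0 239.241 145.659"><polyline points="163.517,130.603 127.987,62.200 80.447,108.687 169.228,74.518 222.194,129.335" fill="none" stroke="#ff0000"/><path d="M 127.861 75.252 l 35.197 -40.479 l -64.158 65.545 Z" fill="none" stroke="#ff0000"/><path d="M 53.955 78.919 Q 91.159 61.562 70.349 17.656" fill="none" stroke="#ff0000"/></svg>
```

1 u = 1 mm; y_m = 145.659 − y.

[1] `<polyline>` open polyline, #ff0000→score S419 F1659: (163.517,15.056) → (127.987,83.459) → (80.447,36.972) → (169.228,71.141) → (222.194,16.324)

[2] `<path>` closed polygon, #ff0000→score S419 F1659: (127.861,70.407) → (163.058,110.886) → (98.900,45.341) → (127.861,70.407) (closed)

[3] `<path>` quadratic bezier, #ff0000→score S419 F1659: (53.955,66.740) → (72.312,81.261) → (77.776,101.682) → (70.349,128.003)

; LightBurn 1.4.05
; GRBL device profile, absolute coords
G21
G90
G00 X163.517 Y15.056
M4 S419
G1 X127.987 Y83.459 F1659
G1 X80.447 Y36.972 F1659
G1 X169.228 Y71.141 F1659
G1 X222.194 Y16.324 F1659
G00 X127.861 Y70.407
M4 S419
G1 X163.058 Y110.886 F1659
G1 X98.900 Y45.341 F1659
G1 X127.861 Y70.407 F1659
G00 X53.955 Y66.740
M4 S419
G1 X72.312 Y81.261 F1659
G1 X77.776 Y101.682 F1659
G1 X70.349 Y128.003 F1659
M5
G00 X0.000 Y0.000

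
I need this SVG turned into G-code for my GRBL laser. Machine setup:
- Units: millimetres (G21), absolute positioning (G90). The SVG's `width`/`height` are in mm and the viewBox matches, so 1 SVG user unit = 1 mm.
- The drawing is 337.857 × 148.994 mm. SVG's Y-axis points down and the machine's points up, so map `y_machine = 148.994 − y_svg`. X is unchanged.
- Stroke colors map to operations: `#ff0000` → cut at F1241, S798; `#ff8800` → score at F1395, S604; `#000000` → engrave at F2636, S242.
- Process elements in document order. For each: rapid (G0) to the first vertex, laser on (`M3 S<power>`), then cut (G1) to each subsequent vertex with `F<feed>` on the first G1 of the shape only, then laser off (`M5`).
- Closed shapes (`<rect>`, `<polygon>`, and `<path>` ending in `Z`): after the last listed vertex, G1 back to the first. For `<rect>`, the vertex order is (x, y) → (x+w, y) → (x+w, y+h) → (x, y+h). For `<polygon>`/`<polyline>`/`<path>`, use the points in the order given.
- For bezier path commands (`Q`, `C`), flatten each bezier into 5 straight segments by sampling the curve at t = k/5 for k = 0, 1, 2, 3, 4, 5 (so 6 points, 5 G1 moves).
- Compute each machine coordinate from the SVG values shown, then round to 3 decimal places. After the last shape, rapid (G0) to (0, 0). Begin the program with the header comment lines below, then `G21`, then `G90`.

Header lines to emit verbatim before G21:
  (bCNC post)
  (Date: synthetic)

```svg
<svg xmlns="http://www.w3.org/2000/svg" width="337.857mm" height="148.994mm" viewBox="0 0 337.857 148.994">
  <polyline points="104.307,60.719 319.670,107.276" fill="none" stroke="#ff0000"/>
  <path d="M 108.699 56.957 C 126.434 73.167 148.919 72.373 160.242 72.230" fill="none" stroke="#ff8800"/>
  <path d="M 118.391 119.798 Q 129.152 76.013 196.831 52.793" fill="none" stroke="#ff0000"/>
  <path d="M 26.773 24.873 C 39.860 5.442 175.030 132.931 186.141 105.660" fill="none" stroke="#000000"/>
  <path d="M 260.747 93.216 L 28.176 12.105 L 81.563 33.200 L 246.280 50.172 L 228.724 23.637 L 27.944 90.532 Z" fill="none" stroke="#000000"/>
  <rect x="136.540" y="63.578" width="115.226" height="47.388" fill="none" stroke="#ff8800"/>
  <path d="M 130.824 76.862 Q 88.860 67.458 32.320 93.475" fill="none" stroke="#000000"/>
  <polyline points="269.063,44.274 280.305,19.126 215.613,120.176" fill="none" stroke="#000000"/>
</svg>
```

(bCNC post)
(Date: synthetic)
G21
G90
G0 X104.307 Y88.275
M3 S798
G1 X319.670 Y41.718 F1241
M5
G0 X108.699 Y92.037
M3 S604
G1 X119.783 Y84.210 F1395
G1 X131.243 Y79.617
G1 X142.315 Y77.410
G1 X152.236 Y76.741
G1 X160.242 Y76.764
M5
G0 X118.391 Y29.196
M3 S798
G1 X124.972 Y45.887 F1241
G1 X136.107 Y60.934
G1 X151.795 Y74.335
G1 X172.036 Y86.090
G1 X196.831 Y96.201
M5
G0 X26.773 Y124.121
M3 S242
G1 X47.306 Y120.563 F2636
G1 X85.324 Y96.224
G1 X129.013 Y65.586
G1 X166.556 Y43.129
G1 X186.141 Y43.334
M5
G0 X260.747 Y55.778
M3 S242
G1 X28.176 Y136.889 F2636
G1 X81.563 Y115.794
G1 X246.280 Y98.822
G1 X228.724 Y125.357
G1 X27.944 Y58.462
G1 X260.747 Y55.778
M5
G0 X136.540 Y85.416
M3 S604
G1 X251.766 Y85.416 F1395
G1 X251.766 Y38.028
G1 X136.540 Y38.028
G1 X136.540 Y85.416
M5
G0 X130.824 Y72.132
M3 S242
G1 X113.455 Y74.477 F2636
G1 X94.921 Y73.988
G1 X75.220 Y70.665
G1 X54.353 Y64.509
G1 X32.320 Y55.519
M5
G0 X269.063 Y104.720
M3 S242
G1 X280.305 Y129.868 F2636
G1 X215.613 Y28.818
M5
G0 X0.000 Y0.000

1 u = 1 mm; y_m = 148.994 − y.

[1] `<polyline>` line segment, #ff0000→cut S798 F1241: (104.307,88.275) → (319.670,41.718)

[2] `<path>` cubic bezier, #ff8800→score S604 F1395: (108.699,92.037) → (119.783,84.210) → (131.243,79.617) → (142.315,77.410) → (152.236,76.741) → (160.242,76.764)

[3] `<path>` quadratic bezier, #ff0000→cut S798 F1241: (118.391,29.196) → (124.972,45.887) → (136.107,60.934) → (151.795,74.335) → (172.036,86.090) → (196.831,96.201)

[4] `<path>` cubic bezier, #000000→engrave S242 F2636: (26.773,124.121) → (47.306,120.563) → (85.324,96.224) → (129.013,65.586) → (166.556,43.129) → (186.141,43.334)

[5] `<path>` closed polygon, #000000→engrave S242 F2636: (260.747,55.778) → (28.176,136.889) → (81.563,115.794) → (246.280,98.822) → (228.724,125.357) → (27.944,58.462) → (260.747,55.778) (closed)

[6] `<rect>` rectangle, #ff8800→score S604 F1395: (136.540,85.416) → (251.766,85.416) → (251.766,38.028) → (136.540,38.028) → (136.540,85.416) (closed)

[7] `<path>` quadratic bezier, #000000→engrave S242 F2636: (130.824,72.132) → (113.455,74.477) → (94.921,73.988) → (75.220,70.665) → (54.353,64.509) → (32.320,55.519)

[8] `<polyline>` open polyline, #000000→engrave S242 F2636: (269.063,104.720) → (280.305,129.868) → (215.613,28.818)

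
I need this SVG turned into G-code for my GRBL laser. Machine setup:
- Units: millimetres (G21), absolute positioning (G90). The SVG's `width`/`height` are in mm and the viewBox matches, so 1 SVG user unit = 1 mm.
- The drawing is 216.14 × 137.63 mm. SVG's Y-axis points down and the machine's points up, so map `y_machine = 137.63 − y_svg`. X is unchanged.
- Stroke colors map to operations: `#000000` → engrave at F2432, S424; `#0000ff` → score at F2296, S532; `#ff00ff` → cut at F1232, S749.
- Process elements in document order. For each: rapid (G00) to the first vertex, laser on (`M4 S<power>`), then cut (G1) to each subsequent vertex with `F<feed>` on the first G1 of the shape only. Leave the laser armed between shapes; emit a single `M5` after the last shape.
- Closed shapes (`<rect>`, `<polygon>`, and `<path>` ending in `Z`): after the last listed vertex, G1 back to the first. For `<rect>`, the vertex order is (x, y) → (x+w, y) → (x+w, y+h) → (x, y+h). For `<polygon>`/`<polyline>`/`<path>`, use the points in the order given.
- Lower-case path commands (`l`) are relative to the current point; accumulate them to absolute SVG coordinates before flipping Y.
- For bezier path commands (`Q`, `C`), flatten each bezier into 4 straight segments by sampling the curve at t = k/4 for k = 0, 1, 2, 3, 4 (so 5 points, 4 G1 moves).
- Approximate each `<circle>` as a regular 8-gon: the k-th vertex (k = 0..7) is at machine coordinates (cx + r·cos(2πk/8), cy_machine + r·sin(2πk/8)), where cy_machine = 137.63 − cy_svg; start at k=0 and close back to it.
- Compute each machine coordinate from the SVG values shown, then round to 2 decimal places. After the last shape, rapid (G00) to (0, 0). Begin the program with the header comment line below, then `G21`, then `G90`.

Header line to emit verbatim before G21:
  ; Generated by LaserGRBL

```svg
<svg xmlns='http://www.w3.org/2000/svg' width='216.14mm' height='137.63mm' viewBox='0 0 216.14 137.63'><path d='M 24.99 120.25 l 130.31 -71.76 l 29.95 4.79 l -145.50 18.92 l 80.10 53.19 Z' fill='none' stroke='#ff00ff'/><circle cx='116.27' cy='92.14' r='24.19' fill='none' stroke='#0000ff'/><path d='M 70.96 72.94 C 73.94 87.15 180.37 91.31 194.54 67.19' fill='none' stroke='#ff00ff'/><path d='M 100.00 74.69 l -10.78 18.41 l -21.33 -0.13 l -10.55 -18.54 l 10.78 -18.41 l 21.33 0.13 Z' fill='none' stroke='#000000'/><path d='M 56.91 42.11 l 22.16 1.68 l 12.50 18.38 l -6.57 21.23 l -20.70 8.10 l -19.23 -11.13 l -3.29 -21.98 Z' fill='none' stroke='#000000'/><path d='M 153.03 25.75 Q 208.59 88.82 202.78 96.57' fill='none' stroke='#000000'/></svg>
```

viewBox `0 0 216.14 137.63` with mm width/height → 1 unit = 1 mm. Flip: y_m = 137.63 − y_svg.

**Shape 1** — `<path>` closed polygon, stroke `#ff00ff` → cut (S749, F1232). Machine vertices: (24.99,17.38) → (155.30,89.14) → (185.25,84.35) → (39.75,65.43) → (119.85,12.24) → (24.99,17.38). Closed: final G1 returns to the first vertex.

**Shape 2** — `<circle>` circle, stroke `#0000ff` → score (S532, F2296). Machine vertices: (140.46,45.49) → (133.37,62.59) → (116.27,69.68) → (99.17,62.59) → (92.08,45.49) → (99.17,28.39) → (116.27,21.30) → (133.37,28.39) → (140.46,45.49). Closed: final G1 returns to the first vertex.

**Shape 3** — `<path>` cubic bezier, stroke `#ff00ff` → cut (S749, F1232). Control points (SVG): P0=(70.96,72.94), P1=(73.94,87.15), P2=(180.37,91.31), P3=(194.54,67.19); sampled at t=k/4. Machine vertices: (70.96,64.69) → (89.53,56.20) → (128.55,53.19) → (169.67,57.37) → (194.54,70.44). Open path.

**Shape 4** — `<path>` regular polygon, stroke `#000000` → engrave (S424, F2432). Machine vertices: (100.00,62.94) → (89.22,44.53) → (67.89,44.66) → (57.34,63.20) → (68.12,81.61) → (89.45,81.48) → (100.00,62.94). Closed: final G1 returns to the first vertex.

**Shape 5** — `<path>` regular polygon, stroke `#000000` → engrave (S424, F2432). Machine vertices: (56.91,95.52) → (79.07,93.84) → (91.57,75.46) → (85.00,54.23) → (64.30,46.13) → (45.07,57.26) → (41.78,79.24) → (56.91,95.52). Closed: final G1 returns to the first vertex.

**Shape 6** — `<path>` quadratic bezier, stroke `#000000` → engrave (S424, F2432). Control points (SVG): P0=(153.03,25.75), P1=(208.59,88.82), P2=(202.78,96.57); sampled at t=k/4. Machine vertices: (153.03,111.88) → (176.97,83.80) → (193.25,62.64) → (201.85,48.39) → (202.78,41.06). Open path.

; Generated by LaserGRBL
G21
G90
G00 X24.99 Y17.38
M4 S749
G1 X155.30 Y89.14 F1232
G1 X185.25 Y84.35
G1 X39.75 Y65.43
G1 X119.85 Y12.24
G1 X24.99 Y17.38
G00 X140.46 Y45.49
M4 S532
G1 X133.37 Y62.59 F2296
G1 X116.27 Y69.68
G1 X99.17 Y62.59
G1 X92.08 Y45.49
G1 X99.17 Y28.39
G1 X116.27 Y21.30
G1 X133.37 Y28.39
G1 X140.46 Y45.49
G00 X70.96 Y64.69
M4 S749
G1 X89.53 Y56.20 F1232
G1 X128.55 Y53.19
G1 X169.67 Y57.37
G1 X194.54 Y70.44
G00 X100.00 Y62.94
M4 S424
G1 X89.22 Y44.53 F2432
G1 X67.89 Y44.66
G1 X57.34 Y63.20
G1 X68.12 Y81.61
G1 X89.45 Y81.48
G1 X100.00 Y62.94
G00 X56.91 Y95.52
M4 S424
G1 X79.07 Y93.84 F2432
G1 X91.57 Y75.46
G1 X85.00 Y54.23
G1 X64.30 Y46.13
G1 X45.07 Y57.26
G1 X41.78 Y79.24
G1 X56.91 Y95.52
G00 X153.03 Y111.88
M4 S424
G1 X176.97 Y83.80 F2432
G1 X193.25 Y62.64
G1 X201.85 Y48.39
G1 X202.78 Y41.06
M5
G00 X0.00 Y0.00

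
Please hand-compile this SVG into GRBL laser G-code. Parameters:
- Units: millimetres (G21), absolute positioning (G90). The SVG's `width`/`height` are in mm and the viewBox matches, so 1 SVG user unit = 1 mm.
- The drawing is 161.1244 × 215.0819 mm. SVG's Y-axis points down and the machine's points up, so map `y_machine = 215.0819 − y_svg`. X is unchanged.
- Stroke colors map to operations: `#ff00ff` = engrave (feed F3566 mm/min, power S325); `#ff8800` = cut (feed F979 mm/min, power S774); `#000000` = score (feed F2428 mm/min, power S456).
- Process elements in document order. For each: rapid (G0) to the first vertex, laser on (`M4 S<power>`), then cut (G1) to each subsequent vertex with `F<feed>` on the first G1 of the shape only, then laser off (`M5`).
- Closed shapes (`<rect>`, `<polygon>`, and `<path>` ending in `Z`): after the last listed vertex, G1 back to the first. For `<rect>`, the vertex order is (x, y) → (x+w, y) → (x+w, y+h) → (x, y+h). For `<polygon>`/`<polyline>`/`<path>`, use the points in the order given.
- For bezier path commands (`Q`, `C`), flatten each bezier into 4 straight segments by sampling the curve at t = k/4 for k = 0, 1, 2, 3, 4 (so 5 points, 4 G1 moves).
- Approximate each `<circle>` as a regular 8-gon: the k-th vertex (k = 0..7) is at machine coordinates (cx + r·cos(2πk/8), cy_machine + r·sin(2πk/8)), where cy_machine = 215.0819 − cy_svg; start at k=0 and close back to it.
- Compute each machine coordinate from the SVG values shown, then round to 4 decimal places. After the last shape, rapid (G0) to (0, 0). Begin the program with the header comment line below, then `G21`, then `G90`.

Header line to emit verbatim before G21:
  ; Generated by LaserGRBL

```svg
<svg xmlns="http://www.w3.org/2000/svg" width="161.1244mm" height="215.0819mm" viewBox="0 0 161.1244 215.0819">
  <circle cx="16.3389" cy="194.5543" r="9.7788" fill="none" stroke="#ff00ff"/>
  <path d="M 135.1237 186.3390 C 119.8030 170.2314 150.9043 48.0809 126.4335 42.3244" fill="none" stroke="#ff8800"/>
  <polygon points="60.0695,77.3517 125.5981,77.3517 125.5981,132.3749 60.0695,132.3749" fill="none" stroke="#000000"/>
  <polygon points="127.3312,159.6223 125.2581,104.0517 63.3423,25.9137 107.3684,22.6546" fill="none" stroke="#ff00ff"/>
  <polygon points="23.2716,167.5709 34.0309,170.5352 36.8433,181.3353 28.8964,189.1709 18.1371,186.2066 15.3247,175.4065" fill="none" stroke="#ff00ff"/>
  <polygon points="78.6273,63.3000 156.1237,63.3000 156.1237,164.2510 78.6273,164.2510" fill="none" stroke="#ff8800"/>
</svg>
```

Since the viewBox matches the mm dimensions, user units are millimetres directly. The only transform is the Y-flip y_m = 215.0819 − y_svg.

Shape 1 is a circle drawn with `<circle>`. Its stroke #ff00ff means engrave at S325, F3566. After flipping Y the toolpath is (26.1177,20.5276) → (23.2536,27.4423) → (16.3389,30.3064) → (9.4242,27.4423) → (6.5601,20.5276) → (9.4242,13.6129) → (16.3389,10.7488) → (23.2536,13.6129) → (26.1177,20.5276), returning to the start.

Shape 2 is a cubic bezier drawn with `<path>`. Its stroke #ff8800 means cut at S774, F979. After flipping Y the toolpath is (135.1237,28.7429) → (130.7436,57.2311) → (134.2099,104.6319) → (135.9605,150.0918) → (126.4335,172.7575).

Shape 3 is a rectangle drawn with `<polygon>`. Its stroke #000000 means score at S456, F2428. After flipping Y the toolpath is (60.0695,137.7302) → (125.5981,137.7302) → (125.5981,82.7070) → (60.0695,82.7070) → (60.0695,137.7302), returning to the start.

Shape 4 is a closed polygon drawn with `<polygon>`. Its stroke #ff00ff means engrave at S325, F3566. After flipping Y the toolpath is (127.3312,55.4596) → (125.2581,111.0302) → (63.3423,189.1682) → (107.3684,192.4273) → (127.3312,55.4596), returning to the start.

Shape 5 is a regular polygon drawn with `<polygon>`. Its stroke #ff00ff means engrave at S325, F3566. After flipping Y the toolpath is (23.2716,47.5110) → (34.0309,44.5467) → (36.8433,33.7466) → (28.8964,25.9110) → (18.1371,28.8753) → (15.3247,39.6754) → (23.2716,47.5110), returning to the start.

Shape 6 is a rectangle drawn with `<polygon>`. Its stroke #ff8800 means cut at S774, F979. After flipping Y the toolpath is (78.6273,151.7819) → (156.1237,151.7819) → (156.1237,50.8309) → (78.6273,50.8309) → (78.6273,151.7819), returning to the start.

; Generated by LaserGRBL
G21
G90
G0 X26.1177 Y20.5276
M4 S325
G1 X23.2536 Y27.4423 F3566
G1 X16.3389 Y30.3064
G1 X9.4242 Y27.4423
G1 X6.5601 Y20.5276
G1 X9.4242 Y13.6129
G1 X16.3389 Y10.7488
G1 X23.2536 Y13.6129
G1 X26.1177 Y20.5276
M5
G0 X135.1237 Y28.7429
M4 S774
G1 X130.7436 Y57.2311 F979
G1 X134.2099 Y104.6319
G1 X135.9605 Y150.0918
G1 X126.4335 Y172.7575
M5
G0 X60.0695 Y137.7302
M4 S456
G1 X125.5981 Y137.7302 F2428
G1 X125.5981 Y82.7070
G1 X60.0695 Y82.7070
G1 X60.0695 Y137.7302
M5
G0 X127.3312 Y55.4596
M4 S325
G1 X125.2581 Y111.0302 F3566
G1 X63.3423 Y189.1682
G1 X107.3684 Y192.4273
G1 X127.3312 Y55.4596
M5
G0 X23.2716 Y47.5110
M4 S325
G1 X34.0309 Y44.5467 F3566
G1 X36.8433 Y33.7466
G1 X28.8964 Y25.9110
G1 X18.1371 Y28.8753
G1 X15.3247 Y39.6754
G1 X23.2716 Y47.5110
M5
G0 X78.6273 Y151.7819
M4 S774
G1 X156.1237 Y151.7819 F979
G1 X156.1237 Y50.8309
G1 X78.6273 Y50.8309
G1 X78.6273 Y151.7819
M5
G0 X0.0000 Y0.0000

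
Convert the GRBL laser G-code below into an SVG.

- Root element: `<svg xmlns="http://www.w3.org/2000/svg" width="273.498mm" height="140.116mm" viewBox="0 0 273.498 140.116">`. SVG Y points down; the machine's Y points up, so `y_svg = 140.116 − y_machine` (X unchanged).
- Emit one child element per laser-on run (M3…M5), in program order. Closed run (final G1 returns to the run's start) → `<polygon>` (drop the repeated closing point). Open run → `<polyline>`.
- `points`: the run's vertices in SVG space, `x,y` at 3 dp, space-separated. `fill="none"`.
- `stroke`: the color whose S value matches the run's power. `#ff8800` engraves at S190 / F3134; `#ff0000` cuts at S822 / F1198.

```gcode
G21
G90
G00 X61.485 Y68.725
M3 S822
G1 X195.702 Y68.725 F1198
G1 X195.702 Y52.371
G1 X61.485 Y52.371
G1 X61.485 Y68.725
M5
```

<svg xmlns="http://www.w3.org/2000/svg" width="273.498mm" height="140.116mm" viewBox="0 0 273.498 140.116">
  <polygon points="61.485,71.391 195.702,71.391 195.702,87.745 61.485,87.745" fill="none" stroke="#ff0000"/>
</svg>

Each laser-on run becomes one SVG element. Flip Y back into SVG space with y_svg = 140.116 − y_machine. Every run uses S822, so all elements get stroke `#ff0000` (cut).

Run 1: The run returns to its start, so emit a `<polygon>` with points (Y-flipped): 61.485,71.391 195.702,71.391 195.702,87.745 61.485,87.745.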